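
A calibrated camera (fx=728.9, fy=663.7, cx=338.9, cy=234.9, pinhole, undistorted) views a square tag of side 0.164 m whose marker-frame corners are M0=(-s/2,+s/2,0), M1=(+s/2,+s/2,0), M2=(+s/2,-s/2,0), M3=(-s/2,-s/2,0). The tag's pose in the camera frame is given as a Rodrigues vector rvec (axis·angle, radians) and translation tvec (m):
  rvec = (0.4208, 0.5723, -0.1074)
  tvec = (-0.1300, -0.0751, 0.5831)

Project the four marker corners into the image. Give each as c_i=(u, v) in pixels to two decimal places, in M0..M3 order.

Intrinsics K: fx=728.9, fy=663.7, cx=338.9, cy=234.9
Marker side s = 0.164 m; corners in marker frame (Z=0):
  M0 = (-0.0820, +0.0820, 0)
  M1 = (+0.0820, +0.0820, 0)
  M2 = (+0.0820, -0.0820, 0)
  M3 = (-0.0820, -0.0820, 0)
rvec = (0.4208, 0.5723, -0.1074), |rvec| = θ = 0.71843 rad = 41.163°
Rodrigues: sinθ=0.65820, 1−cosθ=0.24716; R = I + sinθ·[k]× + (1−cosθ)·[k]×²:
    [+0.83764 +0.21372 +0.50268]
    [+0.01692 +0.90968 -0.41496]
    [-0.54597 +0.35609 +0.75837]
t = (-0.1300, -0.0751, 0.5831) m
M0: Pc = R·M0+t = (-0.18116, -0.00189, +0.65707); u = 728.9·(-0.18116)/0.65707 + 338.9 = 137.9340, v = 663.7·(-0.00189)/0.65707 + 234.9 = 232.9871
M1: Pc = R·M1+t = (-0.04379, +0.00088, +0.56753); u = 728.9·(-0.04379)/0.56753 + 338.9 = 282.6602, v = 663.7·(+0.00088)/0.56753 + 234.9 = 235.9313
M2: Pc = R·M2+t = (-0.07884, -0.14831, +0.50913); u = 728.9·(-0.07884)/0.50913 + 338.9 = 226.0303, v = 663.7·(-0.14831)/0.50913 + 234.9 = 41.5690
M3: Pc = R·M3+t = (-0.21621, -0.15108, +0.59867); u = 728.9·(-0.21621)/0.59867 + 338.9 = 75.6560, v = 663.7·(-0.15108)/0.59867 + 234.9 = 67.4070

c0=(137.93, 232.99) c1=(282.66, 235.93) c2=(226.03, 41.57) c3=(75.66, 67.41)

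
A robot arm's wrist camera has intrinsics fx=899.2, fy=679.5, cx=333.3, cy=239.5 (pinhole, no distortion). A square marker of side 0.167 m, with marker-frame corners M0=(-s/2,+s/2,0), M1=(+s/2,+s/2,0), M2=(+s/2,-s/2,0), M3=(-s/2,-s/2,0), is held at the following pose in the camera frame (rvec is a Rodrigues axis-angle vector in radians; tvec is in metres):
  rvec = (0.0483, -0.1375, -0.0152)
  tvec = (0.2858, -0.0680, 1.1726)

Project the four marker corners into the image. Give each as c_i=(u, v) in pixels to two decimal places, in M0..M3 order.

Intrinsics K: fx=899.2, fy=679.5, cx=333.3, cy=239.5
Marker side s = 0.167 m; corners in marker frame (Z=0):
  M0 = (-0.0835, +0.0835, 0)
  M1 = (+0.0835, +0.0835, 0)
  M2 = (+0.0835, -0.0835, 0)
  M3 = (-0.0835, -0.0835, 0)
rvec = (0.0483, -0.1375, -0.0152), |rvec| = θ = 0.14653 rad = 8.395°
Rodrigues: sinθ=0.14600, 1−cosθ=0.01072; R = I + sinθ·[k]× + (1−cosθ)·[k]×²:
    [+0.99045 +0.01183 -0.13737]
    [-0.01846 +0.99872 -0.04708]
    [+0.13664 +0.04917 +0.98940]
t = (0.2858, -0.0680, 1.1726) m
M0: Pc = R·M0+t = (+0.20409, +0.01693, +1.16530); u = 899.2·(+0.20409)/1.16530 + 333.3 = 490.7824, v = 679.5·(+0.01693)/1.16530 + 239.5 = 249.3748
M1: Pc = R·M1+t = (+0.36949, +0.01385, +1.18812); u = 899.2·(+0.36949)/1.18812 + 333.3 = 612.9410, v = 679.5·(+0.01385)/1.18812 + 239.5 = 247.4220
M2: Pc = R·M2+t = (+0.36751, -0.15293, +1.17990); u = 899.2·(+0.36751)/1.17990 + 333.3 = 613.3814, v = 679.5·(-0.15293)/1.17990 + 239.5 = 151.4258
M3: Pc = R·M3+t = (+0.20211, -0.14985, +1.15708); u = 899.2·(+0.20211)/1.15708 + 333.3 = 490.3646, v = 679.5·(-0.14985)/1.15708 + 239.5 = 151.4993

c0=(490.78, 249.37) c1=(612.94, 247.42) c2=(613.38, 151.43) c3=(490.36, 151.50)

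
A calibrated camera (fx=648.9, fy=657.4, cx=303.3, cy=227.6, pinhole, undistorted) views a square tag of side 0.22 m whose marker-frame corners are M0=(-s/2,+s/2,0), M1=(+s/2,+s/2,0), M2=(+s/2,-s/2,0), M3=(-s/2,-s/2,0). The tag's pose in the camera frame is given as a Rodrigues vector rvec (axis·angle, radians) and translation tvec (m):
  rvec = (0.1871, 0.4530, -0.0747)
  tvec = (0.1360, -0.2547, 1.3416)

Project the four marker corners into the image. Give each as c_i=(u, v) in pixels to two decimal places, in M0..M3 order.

c0=(326.25, 160.57) c1=(425.61, 152.28) c2=(416.37, 38.99) c3=(315.08, 55.52)

Intrinsics K: fx=648.9, fy=657.4, cx=303.3, cy=227.6
Marker side s = 0.22 m; corners in marker frame (Z=0):
  M0 = (-0.1100, +0.1100, 0)
  M1 = (+0.1100, +0.1100, 0)
  M2 = (+0.1100, -0.1100, 0)
  M3 = (-0.1100, -0.1100, 0)
rvec = (0.1871, 0.4530, -0.0747), |rvec| = θ = 0.49578 rad = 28.406°
Rodrigues: sinθ=0.47572, 1−cosθ=0.12040; R = I + sinθ·[k]× + (1−cosθ)·[k]×²:
    [+0.89675 +0.11319 +0.42782]
    [-0.03016 +0.98012 -0.19610]
    [-0.44152 +0.16295 +0.88233]
t = (0.1360, -0.2547, 1.3416) m
M0: Pc = R·M0+t = (+0.04981, -0.14357, +1.40809); u = 648.9·(+0.04981)/1.40809 + 303.3 = 326.2539, v = 657.4·(-0.14357)/1.40809 + 227.6 = 160.5714
M1: Pc = R·M1+t = (+0.24709, -0.15020, +1.31096); u = 648.9·(+0.24709)/1.31096 + 303.3 = 425.6067, v = 657.4·(-0.15020)/1.31096 + 227.6 = 152.2777
M2: Pc = R·M2+t = (+0.22219, -0.36583, +1.27511); u = 648.9·(+0.22219)/1.27511 + 303.3 = 416.3724, v = 657.4·(-0.36583)/1.27511 + 227.6 = 38.9909
M3: Pc = R·M3+t = (+0.02491, -0.35920, +1.37224); u = 648.9·(+0.02491)/1.37224 + 303.3 = 315.0777, v = 657.4·(-0.35920)/1.37224 + 227.6 = 55.5202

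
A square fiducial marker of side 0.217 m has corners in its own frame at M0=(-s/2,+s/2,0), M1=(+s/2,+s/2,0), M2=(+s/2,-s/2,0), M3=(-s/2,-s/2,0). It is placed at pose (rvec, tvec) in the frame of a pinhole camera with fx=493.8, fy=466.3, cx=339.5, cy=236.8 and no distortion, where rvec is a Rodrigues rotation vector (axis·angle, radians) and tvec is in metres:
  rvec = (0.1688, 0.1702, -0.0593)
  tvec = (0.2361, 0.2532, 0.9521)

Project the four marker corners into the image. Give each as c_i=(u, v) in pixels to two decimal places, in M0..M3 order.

Intrinsics K: fx=493.8, fy=466.3, cx=339.5, cy=236.8
Marker side s = 0.217 m; corners in marker frame (Z=0):
  M0 = (-0.1085, +0.1085, 0)
  M1 = (+0.1085, +0.1085, 0)
  M2 = (+0.1085, -0.1085, 0)
  M3 = (-0.1085, -0.1085, 0)
rvec = (0.1688, 0.1702, -0.0593), |rvec| = θ = 0.24694 rad = 14.148°
Rodrigues: sinθ=0.24444, 1−cosθ=0.03033; R = I + sinθ·[k]× + (1−cosθ)·[k]×²:
    [+0.98384 +0.07299 +0.16350]
    [-0.04441 +0.98408 -0.17211]
    [-0.17346 +0.16207 +0.97141]
t = (0.2361, 0.2532, 0.9521) m
M0: Pc = R·M0+t = (+0.13727, +0.36479, +0.98850); u = 493.8·(+0.13727)/0.98850 + 339.5 = 408.0737, v = 466.3·(+0.36479)/0.98850 + 236.8 = 408.8800
M1: Pc = R·M1+t = (+0.35077, +0.35515, +0.95086); u = 493.8·(+0.35077)/0.95086 + 339.5 = 521.6588, v = 466.3·(+0.35515)/0.95086 + 236.8 = 410.9661
M2: Pc = R·M2+t = (+0.33493, +0.14161, +0.91570); u = 493.8·(+0.33493)/0.91570 + 339.5 = 520.1135, v = 466.3·(+0.14161)/0.91570 + 236.8 = 308.9119
M3: Pc = R·M3+t = (+0.12143, +0.15125, +0.95334); u = 493.8·(+0.12143)/0.95334 + 339.5 = 402.3992, v = 466.3·(+0.15125)/0.95334 + 236.8 = 310.7781

c0=(408.07, 408.88) c1=(521.66, 410.97) c2=(520.11, 308.91) c3=(402.40, 310.78)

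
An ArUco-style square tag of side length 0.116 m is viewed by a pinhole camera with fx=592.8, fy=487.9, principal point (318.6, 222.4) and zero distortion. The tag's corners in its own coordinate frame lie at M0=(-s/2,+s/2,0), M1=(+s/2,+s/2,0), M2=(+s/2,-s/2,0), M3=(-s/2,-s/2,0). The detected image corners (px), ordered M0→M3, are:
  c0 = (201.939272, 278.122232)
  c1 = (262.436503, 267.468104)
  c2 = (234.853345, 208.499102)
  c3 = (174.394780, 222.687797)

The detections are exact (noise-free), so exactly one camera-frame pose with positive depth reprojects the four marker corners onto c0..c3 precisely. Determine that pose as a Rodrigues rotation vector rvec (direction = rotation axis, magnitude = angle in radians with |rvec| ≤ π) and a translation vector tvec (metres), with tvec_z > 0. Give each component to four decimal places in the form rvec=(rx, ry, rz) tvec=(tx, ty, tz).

rvec=(0.2706, 0.4255, -0.2902) tvec=(-0.1541, 0.0415, 0.9059)

Intrinsics K: fx=592.8, fy=487.9, cx=318.6, cy=222.4
Marker side s = 0.116 m; corners in marker frame (Z=0):
  M0 = (-0.0580, +0.0580, 0)
  M1 = (+0.0580, +0.0580, 0)
  M2 = (+0.0580, -0.0580, 0)
  M3 = (-0.0580, -0.0580, 0)
Detected image corners:
  c0 = (201.939272, 278.122232) px
  c1 = (262.436503, 267.468104) px
  c2 = (234.853345, 208.499102) px
  c3 = (174.394780, 222.687797) px
Planar DLT: solve 8×8 A·h = b for H (H[2,2]=1):
  H  [+415.26156 +284.76838 +217.72653]
  H  [-225.52006 +545.41059 +244.72745]
  H  [-0.48580 +0.21590 +1.00000]
B = K⁻¹H; ‖b₁‖=1.103928, ‖b₂‖=1.103928; λ = 2/(‖b₁‖+‖b₂‖) = 0.905856, sign → tz>0 ⇒ λ=+0.905856
r₁ = λ·B[:,0] = (+0.87107,-0.21811,-0.44007); r₂ = λ·B[:,1] = (+0.33004,+0.92348,+0.19557)
r₃ = r₁×r₂ = (+0.36374,-0.31560,+0.87641); SVD([r₁ r₂ r₃]) → R = UVᵀ:
  R  [+0.87107 +0.33004 +0.36374]
  R  [-0.21811 +0.92348 -0.31560]
  R  [-0.44007 +0.19557 +0.87641]
t = (-0.15414, +0.04145, +0.90586) m
tr R = 2.670966; θ = arccos((tr R − 1)/2) = 0.581785 rad = 33.334°
axis k = ((R−Rᵀ)₃₂, (R−Rᵀ)₁₃, (R−Rᵀ)₂₁) / (2 sinθ) = (+0.465113, +0.731372, -0.498764)
rvec = θ·k = (+0.270596, +0.425501, -0.290173)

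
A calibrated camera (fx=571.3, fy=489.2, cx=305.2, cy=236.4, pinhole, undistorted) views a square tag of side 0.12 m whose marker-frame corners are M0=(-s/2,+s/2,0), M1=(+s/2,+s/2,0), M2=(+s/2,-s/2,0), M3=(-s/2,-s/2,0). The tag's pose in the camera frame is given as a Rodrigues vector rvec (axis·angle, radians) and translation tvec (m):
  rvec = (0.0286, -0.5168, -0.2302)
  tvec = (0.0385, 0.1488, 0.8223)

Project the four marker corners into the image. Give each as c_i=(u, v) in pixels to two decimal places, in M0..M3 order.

c0=(305.56, 371.69) c1=(373.10, 347.03) c2=(356.84, 280.82) c3=(287.22, 300.89)

Intrinsics K: fx=571.3, fy=489.2, cx=305.2, cy=236.4
Marker side s = 0.12 m; corners in marker frame (Z=0):
  M0 = (-0.0600, +0.0600, 0)
  M1 = (+0.0600, +0.0600, 0)
  M2 = (+0.0600, -0.0600, 0)
  M3 = (-0.0600, -0.0600, 0)
rvec = (0.0286, -0.5168, -0.2302), |rvec| = θ = 0.56647 rad = 32.457°
Rodrigues: sinθ=0.53666, 1−cosθ=0.15620; R = I + sinθ·[k]× + (1−cosθ)·[k]×²:
    [+0.84420 +0.21089 -0.49281]
    [-0.22528 +0.97381 +0.03082]
    [+0.48640 +0.08500 +0.86959]
t = (0.0385, 0.1488, 0.8223) m
M0: Pc = R·M0+t = (+0.00050, +0.22075, +0.79822); u = 571.3·(+0.00050)/0.79822 + 305.2 = 305.5590, v = 489.2·(+0.22075)/0.79822 + 236.4 = 371.6873
M1: Pc = R·M1+t = (+0.10181, +0.19371, +0.85658); u = 571.3·(+0.10181)/0.85658 + 305.2 = 373.0991, v = 489.2·(+0.19371)/0.85658 + 236.4 = 347.0298
M2: Pc = R·M2+t = (+0.07650, +0.07685, +0.84638); u = 571.3·(+0.07650)/0.84638 + 305.2 = 356.8356, v = 489.2·(+0.07685)/0.84638 + 236.4 = 280.8212
M3: Pc = R·M3+t = (-0.02481, +0.10389, +0.78802); u = 571.3·(-0.02481)/0.78802 + 305.2 = 287.2166, v = 489.2·(+0.10389)/0.78802 + 236.4 = 300.8938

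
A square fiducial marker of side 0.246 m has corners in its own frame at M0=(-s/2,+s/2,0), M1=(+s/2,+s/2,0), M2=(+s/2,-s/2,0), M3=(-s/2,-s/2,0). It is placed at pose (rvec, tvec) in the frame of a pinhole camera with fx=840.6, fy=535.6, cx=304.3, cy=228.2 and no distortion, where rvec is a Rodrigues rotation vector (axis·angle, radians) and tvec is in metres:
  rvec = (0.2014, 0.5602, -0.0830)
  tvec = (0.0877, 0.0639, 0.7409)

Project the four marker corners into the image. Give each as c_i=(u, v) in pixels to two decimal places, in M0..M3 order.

Intrinsics K: fx=840.6, fy=535.6, cx=304.3, cy=228.2
Marker side s = 0.246 m; corners in marker frame (Z=0):
  M0 = (-0.1230, +0.1230, 0)
  M1 = (+0.1230, +0.1230, 0)
  M2 = (+0.1230, -0.1230, 0)
  M3 = (-0.1230, -0.1230, 0)
rvec = (0.2014, 0.5602, -0.0830), |rvec| = θ = 0.60106 rad = 34.438°
Rodrigues: sinθ=0.56552, 1−cosθ=0.17526; R = I + sinθ·[k]× + (1−cosθ)·[k]×²:
    [+0.84441 +0.13283 +0.51896]
    [-0.02336 +0.97698 -0.21205]
    [-0.53518 +0.16693 +0.82808]
t = (0.0877, 0.0639, 0.7409) m
M0: Pc = R·M0+t = (+0.00017, +0.18694, +0.82726); u = 840.6·(+0.00017)/0.82726 + 304.3 = 304.4776, v = 535.6·(+0.18694)/0.82726 + 228.2 = 349.2331
M1: Pc = R·M1+t = (+0.20790, +0.18120, +0.69561); u = 840.6·(+0.20790)/0.69561 + 304.3 = 555.5360, v = 535.6·(+0.18120)/0.69561 + 228.2 = 367.7164
M2: Pc = R·M2+t = (+0.17523, -0.05914, +0.65454); u = 840.6·(+0.17523)/0.65454 + 304.3 = 529.3350, v = 535.6·(-0.05914)/0.65454 + 228.2 = 179.8053
M3: Pc = R·M3+t = (-0.03250, -0.05340, +0.78619); u = 840.6·(-0.03250)/0.78619 + 304.3 = 269.5505, v = 535.6·(-0.05340)/0.78619 + 228.2 = 191.8239

c0=(304.48, 349.23) c1=(555.54, 367.72) c2=(529.34, 179.81) c3=(269.55, 191.82)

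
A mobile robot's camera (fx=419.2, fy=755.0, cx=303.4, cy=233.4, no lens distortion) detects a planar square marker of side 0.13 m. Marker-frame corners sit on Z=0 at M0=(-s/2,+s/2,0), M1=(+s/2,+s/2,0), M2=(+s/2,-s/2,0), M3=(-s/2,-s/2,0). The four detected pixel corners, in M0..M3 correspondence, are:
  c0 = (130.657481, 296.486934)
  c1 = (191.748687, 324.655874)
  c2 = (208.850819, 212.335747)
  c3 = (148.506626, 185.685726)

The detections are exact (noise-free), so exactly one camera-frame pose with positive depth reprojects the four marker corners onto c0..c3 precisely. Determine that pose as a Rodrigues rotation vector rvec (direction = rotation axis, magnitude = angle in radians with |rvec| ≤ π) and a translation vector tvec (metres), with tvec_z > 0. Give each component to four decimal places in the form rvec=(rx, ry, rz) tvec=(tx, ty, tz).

Intrinsics K: fx=419.2, fy=755.0, cx=303.4, cy=233.4
Marker side s = 0.13 m; corners in marker frame (Z=0):
  M0 = (-0.0650, +0.0650, 0)
  M1 = (+0.0650, +0.0650, 0)
  M2 = (+0.0650, -0.0650, 0)
  M3 = (-0.0650, -0.0650, 0)
Detected image corners:
  c0 = (130.657481, 296.486934) px
  c1 = (191.748687, 324.655874) px
  c2 = (208.850819, 212.335747) px
  c3 = (148.506626, 185.685726) px
Planar DLT: solve 8×8 A·h = b for H (H[2,2]=1):
  H  [+454.10514 -154.24737 +169.85693]
  H  [+191.40857 +828.43635 +254.30073]
  H  [-0.07610 -0.11654 +1.00000]
B = K⁻¹H; ‖b₁‖=1.174041, ‖b₂‖=1.174041; λ = 2/(‖b₁‖+‖b₂‖) = 0.851759, sign → tz>0 ⇒ λ=+0.851759
r₁ = λ·B[:,0] = (+0.96959,+0.23598,-0.06482); r₂ = λ·B[:,1] = (-0.24157,+0.96529,-0.09927)
r₃ = r₁×r₂ = (+0.03914,+0.11190,+0.99295); SVD([r₁ r₂ r₃]) → R = UVᵀ:
  R  [+0.96959 -0.24157 +0.03914]
  R  [+0.23598 +0.96529 +0.11190]
  R  [-0.06482 -0.09927 +0.99295]
t = (-0.27134, +0.02358, +0.85176) m
tr R = 2.927836; θ = arccos((tr R − 1)/2) = 0.269448 rad = 15.438°
axis k = ((R−Rᵀ)₃₂, (R−Rᵀ)₁₃, (R−Rᵀ)₂₁) / (2 sinθ) = (-0.396639, +0.195271, +0.896965)
rvec = θ·k = (-0.106874, +0.052615, +0.241685)

rvec=(-0.1069, 0.0526, 0.2417) tvec=(-0.2713, 0.0236, 0.8518)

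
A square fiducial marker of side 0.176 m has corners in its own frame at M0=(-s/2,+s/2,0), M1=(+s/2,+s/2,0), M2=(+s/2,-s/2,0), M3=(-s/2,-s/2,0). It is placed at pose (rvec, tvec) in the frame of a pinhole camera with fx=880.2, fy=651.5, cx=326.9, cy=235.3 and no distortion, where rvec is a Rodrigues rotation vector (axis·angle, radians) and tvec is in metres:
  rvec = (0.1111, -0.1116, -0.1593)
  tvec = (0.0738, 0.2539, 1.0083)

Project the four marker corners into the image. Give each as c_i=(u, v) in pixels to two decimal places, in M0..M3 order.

c0=(327.61, 464.14) c1=(475.49, 441.83) c2=(455.23, 334.38) c3=(303.85, 355.21)

Intrinsics K: fx=880.2, fy=651.5, cx=326.9, cy=235.3
Marker side s = 0.176 m; corners in marker frame (Z=0):
  M0 = (-0.0880, +0.0880, 0)
  M1 = (+0.0880, +0.0880, 0)
  M2 = (+0.0880, -0.0880, 0)
  M3 = (-0.0880, -0.0880, 0)
rvec = (0.1111, -0.1116, -0.1593), |rvec| = θ = 0.22400 rad = 12.834°
Rodrigues: sinθ=0.22213, 1−cosθ=0.02498; R = I + sinθ·[k]× + (1−cosθ)·[k]×²:
    [+0.98116 +0.15180 -0.11948]
    [-0.16414 +0.98122 -0.10132]
    [+0.10186 +0.11903 +0.98765]
t = (0.0738, 0.2539, 1.0083) m
M0: Pc = R·M0+t = (+0.00082, +0.35469, +1.00981); u = 880.2·(+0.00082)/1.00981 + 326.9 = 327.6111, v = 651.5·(+0.35469)/1.00981 + 235.3 = 464.1368
M1: Pc = R·M1+t = (+0.17350, +0.32580, +1.02774); u = 880.2·(+0.17350)/1.02774 + 326.9 = 475.4936, v = 651.5·(+0.32580)/1.02774 + 235.3 = 441.8316
M2: Pc = R·M2+t = (+0.14678, +0.15311, +1.00679); u = 880.2·(+0.14678)/1.00679 + 326.9 = 455.2282, v = 651.5·(+0.15311)/1.00679 + 235.3 = 334.3772
M3: Pc = R·M3+t = (-0.02590, +0.18200, +0.98886); u = 880.2·(-0.02590)/0.98886 + 326.9 = 303.8455, v = 651.5·(+0.18200)/0.98886 + 235.3 = 355.2068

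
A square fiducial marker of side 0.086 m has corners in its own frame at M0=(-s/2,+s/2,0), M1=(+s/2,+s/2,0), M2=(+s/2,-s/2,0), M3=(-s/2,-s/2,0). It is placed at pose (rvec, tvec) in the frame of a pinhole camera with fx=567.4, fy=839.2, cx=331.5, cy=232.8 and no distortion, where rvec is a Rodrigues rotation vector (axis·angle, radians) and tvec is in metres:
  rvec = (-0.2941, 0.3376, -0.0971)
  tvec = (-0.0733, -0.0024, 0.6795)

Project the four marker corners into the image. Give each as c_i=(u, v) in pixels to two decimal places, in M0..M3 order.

c0=(238.25, 287.97) c1=(304.59, 274.48) c2=(302.39, 171.62) c3=(238.55, 188.52)

Intrinsics K: fx=567.4, fy=839.2, cx=331.5, cy=232.8
Marker side s = 0.086 m; corners in marker frame (Z=0):
  M0 = (-0.0430, +0.0430, 0)
  M1 = (+0.0430, +0.0430, 0)
  M2 = (+0.0430, -0.0430, 0)
  M3 = (-0.0430, -0.0430, 0)
rvec = (-0.2941, 0.3376, -0.0971), |rvec| = θ = 0.45815 rad = 26.250°
Rodrigues: sinθ=0.44229, 1−cosθ=0.10313; R = I + sinθ·[k]× + (1−cosθ)·[k]×²:
    [+0.93937 +0.04496 +0.33994]
    [-0.14252 +0.95287 +0.26781]
    [-0.31188 -0.30002 +0.90151]
t = (-0.0733, -0.0024, 0.6795) m
M0: Pc = R·M0+t = (-0.11176, +0.04470, +0.68001); u = 567.4·(-0.11176)/0.68001 + 331.5 = 238.2477, v = 839.2·(+0.04470)/0.68001 + 232.8 = 287.9665
M1: Pc = R·M1+t = (-0.03097, +0.03245, +0.65319); u = 567.4·(-0.03097)/0.65319 + 331.5 = 304.5941, v = 839.2·(+0.03245)/0.65319 + 232.8 = 274.4847
M2: Pc = R·M2+t = (-0.03484, -0.04950, +0.67899); u = 567.4·(-0.03484)/0.67899 + 331.5 = 302.3857, v = 839.2·(-0.04950)/0.67899 + 232.8 = 171.6180
M3: Pc = R·M3+t = (-0.11563, -0.03725, +0.70581); u = 567.4·(-0.11563)/0.70581 + 331.5 = 238.5486, v = 839.2·(-0.03725)/0.70581 + 232.8 = 188.5161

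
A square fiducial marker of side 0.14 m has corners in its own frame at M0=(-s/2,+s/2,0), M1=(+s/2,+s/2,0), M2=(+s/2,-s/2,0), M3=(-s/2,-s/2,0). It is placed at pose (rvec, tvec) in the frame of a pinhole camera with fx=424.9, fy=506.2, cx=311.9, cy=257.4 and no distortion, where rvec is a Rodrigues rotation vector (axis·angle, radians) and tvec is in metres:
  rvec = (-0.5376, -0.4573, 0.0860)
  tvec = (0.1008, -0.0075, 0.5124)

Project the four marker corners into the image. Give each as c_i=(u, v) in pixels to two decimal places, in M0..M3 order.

c0=(350.52, 301.15) c1=(451.96, 323.97) c2=(430.51, 210.14) c3=(340.75, 178.29)

Intrinsics K: fx=424.9, fy=506.2, cx=311.9, cy=257.4
Marker side s = 0.14 m; corners in marker frame (Z=0):
  M0 = (-0.0700, +0.0700, 0)
  M1 = (+0.0700, +0.0700, 0)
  M2 = (+0.0700, -0.0700, 0)
  M3 = (-0.0700, -0.0700, 0)
rvec = (-0.5376, -0.4573, 0.0860), |rvec| = θ = 0.71101 rad = 40.738°
Rodrigues: sinθ=0.65260, 1−cosθ=0.24230; R = I + sinθ·[k]× + (1−cosθ)·[k]×²:
    [+0.89622 +0.03890 -0.44189]
    [+0.19677 +0.85793 +0.47459]
    [+0.39757 -0.51228 +0.76125]
t = (0.1008, -0.0075, 0.5124) m
M0: Pc = R·M0+t = (+0.04079, +0.03878, +0.44871); u = 424.9·(+0.04079)/0.44871 + 311.9 = 350.5226, v = 506.2·(+0.03878)/0.44871 + 257.4 = 301.1507
M1: Pc = R·M1+t = (+0.16626, +0.06633, +0.50437); u = 424.9·(+0.16626)/0.50437 + 311.9 = 451.9622, v = 506.2·(+0.06633)/0.50437 + 257.4 = 323.9696
M2: Pc = R·M2+t = (+0.16081, -0.05378, +0.57609); u = 424.9·(+0.16081)/0.57609 + 311.9 = 430.5090, v = 506.2·(-0.05378)/0.57609 + 257.4 = 210.1429
M3: Pc = R·M3+t = (+0.03534, -0.08133, +0.52043); u = 424.9·(+0.03534)/0.52043 + 311.9 = 340.7543, v = 506.2·(-0.08133)/0.52043 + 257.4 = 178.2948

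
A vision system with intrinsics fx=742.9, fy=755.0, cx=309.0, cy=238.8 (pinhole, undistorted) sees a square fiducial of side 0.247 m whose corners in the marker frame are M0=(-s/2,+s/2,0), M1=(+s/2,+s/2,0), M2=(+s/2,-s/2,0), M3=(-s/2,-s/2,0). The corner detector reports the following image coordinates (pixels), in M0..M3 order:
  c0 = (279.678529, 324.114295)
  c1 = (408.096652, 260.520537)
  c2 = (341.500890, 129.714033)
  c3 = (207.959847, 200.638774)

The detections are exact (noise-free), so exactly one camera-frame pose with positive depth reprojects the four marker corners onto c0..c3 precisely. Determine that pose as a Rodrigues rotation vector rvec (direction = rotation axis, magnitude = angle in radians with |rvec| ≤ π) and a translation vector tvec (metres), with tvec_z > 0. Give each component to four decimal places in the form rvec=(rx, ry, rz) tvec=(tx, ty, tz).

Intrinsics K: fx=742.9, fy=755.0, cx=309.0, cy=238.8
Marker side s = 0.247 m; corners in marker frame (Z=0):
  M0 = (-0.1235, +0.1235, 0)
  M1 = (+0.1235, +0.1235, 0)
  M2 = (+0.1235, -0.1235, 0)
  M3 = (-0.1235, -0.1235, 0)
Detected image corners:
  c0 = (279.678529, 324.114295) px
  c1 = (408.096652, 260.520537) px
  c2 = (341.500890, 129.714033) px
  c3 = (207.959847, 200.638774) px
Planar DLT: solve 8×8 A·h = b for H (H[2,2]=1):
  H  [+493.81234 +348.22453 +309.30275]
  H  [-298.66336 +564.87891 +230.96099]
  H  [-0.11699 +0.22012 +1.00000]
B = K⁻¹H; ‖b₁‖=0.806947, ‖b₂‖=0.806947; λ = 2/(‖b₁‖+‖b₂‖) = 1.239239, sign → tz>0 ⇒ λ=+1.239239
r₁ = λ·B[:,0] = (+0.88404,-0.44436,-0.14498); r₂ = λ·B[:,1] = (+0.46742,+0.84090,+0.27278)
r₃ = r₁×r₂ = (+0.00070,-0.30892,+0.95109); SVD([r₁ r₂ r₃]) → R = UVᵀ:
  R  [+0.88404 +0.46742 +0.00070]
  R  [-0.44436 +0.84090 -0.30892]
  R  [-0.14498 +0.27278 +0.95109]
t = (+0.00051, -0.01287, +1.23924) m
tr R = 2.676025; θ = arccos((tr R − 1)/2) = 0.577166 rad = 33.069°
axis k = ((R−Rᵀ)₃₂, (R−Rᵀ)₁₃, (R−Rᵀ)₂₁) / (2 sinθ) = (+0.533037, +0.133498, -0.835494)
rvec = θ·k = (+0.307651, +0.077050, -0.482219)

rvec=(0.3077, 0.0771, -0.4822) tvec=(0.0005, -0.0129, 1.2392)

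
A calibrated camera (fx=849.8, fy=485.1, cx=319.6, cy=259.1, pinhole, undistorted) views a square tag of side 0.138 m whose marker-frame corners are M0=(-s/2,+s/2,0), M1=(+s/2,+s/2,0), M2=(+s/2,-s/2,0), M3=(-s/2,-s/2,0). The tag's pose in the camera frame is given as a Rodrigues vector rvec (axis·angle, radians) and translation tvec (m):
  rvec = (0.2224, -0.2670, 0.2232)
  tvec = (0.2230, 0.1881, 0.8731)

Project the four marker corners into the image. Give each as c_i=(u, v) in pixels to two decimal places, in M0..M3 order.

c0=(458.03, 393.91) c1=(573.81, 401.95) c2=(614.07, 333.77) c3=(496.62, 322.31)

Intrinsics K: fx=849.8, fy=485.1, cx=319.6, cy=259.1
Marker side s = 0.138 m; corners in marker frame (Z=0):
  M0 = (-0.0690, +0.0690, 0)
  M1 = (+0.0690, +0.0690, 0)
  M2 = (+0.0690, -0.0690, 0)
  M3 = (-0.0690, -0.0690, 0)
rvec = (0.2224, -0.2670, 0.2232), |rvec| = θ = 0.41300 rad = 23.663°
Rodrigues: sinθ=0.40136, 1−cosθ=0.08408; R = I + sinθ·[k]× + (1−cosθ)·[k]×²:
    [+0.94030 -0.24618 -0.23501]
    [+0.18764 +0.95106 -0.24551]
    [+0.28394 +0.18676 +0.94048]
t = (0.2230, 0.1881, 0.8731) m
M0: Pc = R·M0+t = (+0.14113, +0.24078, +0.86639); u = 849.8·(+0.14113)/0.86639 + 319.6 = 458.0296, v = 485.1·(+0.24078)/0.86639 + 259.1 = 393.9123
M1: Pc = R·M1+t = (+0.27089, +0.26667, +0.90558); u = 849.8·(+0.27089)/0.90558 + 319.6 = 573.8090, v = 485.1·(+0.26667)/0.90558 + 259.1 = 401.9499
M2: Pc = R·M2+t = (+0.30487, +0.13542, +0.87981); u = 849.8·(+0.30487)/0.87981 + 319.6 = 614.0697, v = 485.1·(+0.13542)/0.87981 + 259.1 = 333.7688
M3: Pc = R·M3+t = (+0.17511, +0.10953, +0.84062); u = 849.8·(+0.17511)/0.84062 + 319.6 = 496.6174, v = 485.1·(+0.10953)/0.84062 + 259.1 = 322.3066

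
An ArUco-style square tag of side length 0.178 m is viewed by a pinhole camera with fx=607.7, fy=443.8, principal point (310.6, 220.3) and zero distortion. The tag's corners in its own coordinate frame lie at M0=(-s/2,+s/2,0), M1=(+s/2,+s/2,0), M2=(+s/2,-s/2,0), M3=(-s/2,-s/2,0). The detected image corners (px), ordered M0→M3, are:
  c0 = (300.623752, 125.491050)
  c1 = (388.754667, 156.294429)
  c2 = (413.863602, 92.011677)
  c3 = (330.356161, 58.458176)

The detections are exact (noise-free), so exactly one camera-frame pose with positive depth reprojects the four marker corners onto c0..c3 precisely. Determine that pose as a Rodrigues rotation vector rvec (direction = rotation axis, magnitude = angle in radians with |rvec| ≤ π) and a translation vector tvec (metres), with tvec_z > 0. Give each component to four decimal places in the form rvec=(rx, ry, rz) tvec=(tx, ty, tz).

Intrinsics K: fx=607.7, fy=443.8, cx=310.6, cy=220.3
Marker side s = 0.178 m; corners in marker frame (Z=0):
  M0 = (-0.0890, +0.0890, 0)
  M1 = (+0.0890, +0.0890, 0)
  M2 = (+0.0890, -0.0890, 0)
  M3 = (-0.0890, -0.0890, 0)
Detected image corners:
  c0 = (300.623752, 125.491050) px
  c1 = (388.754667, 156.294429) px
  c2 = (413.863602, 92.011677) px
  c3 = (330.356161, 58.458176) px
Planar DLT: solve 8×8 A·h = b for H (H[2,2]=1):
  H  [+600.78573 -224.15570 +359.90630]
  H  [+216.75827 +347.38195 +107.96416]
  H  [+0.33170 -0.19668 +1.00000]
B = K⁻¹H; ‖b₁‖=0.941142, ‖b₂‖=0.941142; λ = 2/(‖b₁‖+‖b₂‖) = 1.062539, sign → tz>0 ⇒ λ=+1.062539
r₁ = λ·B[:,0] = (+0.87031,+0.34401,+0.35245); r₂ = λ·B[:,1] = (-0.28512,+0.93543,-0.20898)
r₃ = r₁×r₂ = (-0.40158,+0.08139,+0.91220); SVD([r₁ r₂ r₃]) → R = UVᵀ:
  R  [+0.87031 -0.28512 -0.40158]
  R  [+0.34401 +0.93543 +0.08139]
  R  [+0.35245 -0.20898 +0.91220]
t = (+0.08621, -0.26895, +1.06254) m
tr R = 2.717942; θ = arccos((tr R − 1)/2) = 0.537539 rad = 30.799°
axis k = ((R−Rᵀ)₃₂, (R−Rᵀ)₁₃, (R−Rᵀ)₂₁) / (2 sinθ) = (-0.283552, -0.736326, +0.614347)
rvec = θ·k = (-0.152421, -0.395804, +0.330236)

rvec=(-0.1524, -0.3958, 0.3302) tvec=(0.0862, -0.2690, 1.0625)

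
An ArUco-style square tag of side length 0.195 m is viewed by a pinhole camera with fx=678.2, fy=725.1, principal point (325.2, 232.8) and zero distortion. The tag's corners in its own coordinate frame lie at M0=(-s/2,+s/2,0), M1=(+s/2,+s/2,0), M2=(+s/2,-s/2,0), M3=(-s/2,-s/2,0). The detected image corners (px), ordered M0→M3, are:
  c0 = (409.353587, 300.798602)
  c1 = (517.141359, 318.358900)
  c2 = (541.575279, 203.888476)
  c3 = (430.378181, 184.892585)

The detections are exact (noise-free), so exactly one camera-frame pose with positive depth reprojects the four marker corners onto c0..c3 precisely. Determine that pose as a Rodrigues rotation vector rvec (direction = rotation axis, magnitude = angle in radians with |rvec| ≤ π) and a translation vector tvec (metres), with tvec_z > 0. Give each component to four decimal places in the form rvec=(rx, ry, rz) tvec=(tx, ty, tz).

rvec=(0.2022, -0.0285, 0.1583) tvec=(0.2602, 0.0328, 1.1809)

Intrinsics K: fx=678.2, fy=725.1, cx=325.2, cy=232.8
Marker side s = 0.195 m; corners in marker frame (Z=0):
  M0 = (-0.0975, +0.0975, 0)
  M1 = (+0.0975, +0.0975, 0)
  M2 = (+0.0975, -0.0975, 0)
  M3 = (-0.0975, -0.0975, 0)
Detected image corners:
  c0 = (409.353587, 300.798602) px
  c1 = (517.141359, 318.358900) px
  c2 = (541.575279, 203.888476) px
  c3 = (430.378181, 184.892585) px
Planar DLT: solve 8×8 A·h = b for H (H[2,2]=1):
  H  [+579.08124 -37.12685 +474.62592]
  H  [+103.08403 +632.88572 +252.95812]
  H  [+0.03734 +0.16743 +1.00000]
B = K⁻¹H; ‖b₁‖=0.846842, ‖b₂‖=0.846842; λ = 2/(‖b₁‖+‖b₂‖) = 1.180858, sign → tz>0 ⇒ λ=+1.180858
r₁ = λ·B[:,0] = (+0.98713,+0.15372,+0.04410); r₂ = λ·B[:,1] = (-0.15945,+0.96721,+0.19771)
r₃ = r₁×r₂ = (-0.01226,-0.20220,+0.97927); SVD([r₁ r₂ r₃]) → R = UVᵀ:
  R  [+0.98713 -0.15945 -0.01226]
  R  [+0.15372 +0.96721 -0.20220]
  R  [+0.04410 +0.19771 +0.97927]
t = (+0.26018, +0.03283, +1.18086) m
tr R = 2.933603; θ = arccos((tr R − 1)/2) = 0.258395 rad = 14.805°
axis k = ((R−Rᵀ)₃₂, (R−Rᵀ)₁₃, (R−Rᵀ)₂₁) / (2 sinθ) = (+0.782520, -0.110279, +0.612781)
rvec = θ·k = (+0.202199, -0.028496, +0.158340)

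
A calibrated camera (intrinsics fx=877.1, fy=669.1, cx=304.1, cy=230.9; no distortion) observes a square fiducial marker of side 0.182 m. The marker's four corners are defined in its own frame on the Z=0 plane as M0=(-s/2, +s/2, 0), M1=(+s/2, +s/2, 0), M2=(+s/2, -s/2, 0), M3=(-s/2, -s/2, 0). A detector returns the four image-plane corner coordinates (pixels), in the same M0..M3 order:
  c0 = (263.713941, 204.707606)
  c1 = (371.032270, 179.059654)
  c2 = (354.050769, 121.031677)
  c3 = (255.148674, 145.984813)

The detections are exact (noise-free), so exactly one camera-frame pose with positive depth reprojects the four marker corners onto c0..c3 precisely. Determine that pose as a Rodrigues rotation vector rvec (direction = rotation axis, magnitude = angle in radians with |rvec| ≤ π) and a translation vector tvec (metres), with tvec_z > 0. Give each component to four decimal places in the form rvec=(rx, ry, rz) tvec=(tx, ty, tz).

Intrinsics K: fx=877.1, fy=669.1, cx=304.1, cy=230.9
Marker side s = 0.182 m; corners in marker frame (Z=0):
  M0 = (-0.0910, +0.0910, 0)
  M1 = (+0.0910, +0.0910, 0)
  M2 = (+0.0910, -0.0910, 0)
  M3 = (-0.0910, -0.0910, 0)
Detected image corners:
  c0 = (263.713941, 204.707606) px
  c1 = (371.032270, 179.059654) px
  c2 = (354.050769, 121.031677) px
  c3 = (255.148674, 145.984813) px
Planar DLT: solve 8×8 A·h = b for H (H[2,2]=1):
  H  [+527.56124 -64.83011 +310.16030]
  H  [-158.85370 +250.26607 +161.68592]
  H  [-0.12241 -0.43332 +1.00000]
B = K⁻¹H; ‖b₁‖=0.683895, ‖b₂‖=0.683895; λ = 2/(‖b₁‖+‖b₂‖) = 1.462212, sign → tz>0 ⇒ λ=+1.462212
r₁ = λ·B[:,0] = (+0.94155,-0.28538,-0.17898); r₂ = λ·B[:,1] = (+0.11160,+0.76557,-0.63360)
r₃ = r₁×r₂ = (+0.31784,+0.57660,+0.75267); SVD([r₁ r₂ r₃]) → R = UVᵀ:
  R  [+0.94155 +0.11160 +0.31784]
  R  [-0.28538 +0.76557 +0.57660]
  R  [-0.17898 -0.63360 +0.75267]
t = (+0.01010, -0.15126, +1.46221) m
tr R = 2.459790; θ = arccos((tr R − 1)/2) = 0.752628 rad = 43.122°
axis k = ((R−Rᵀ)₃₂, (R−Rᵀ)₁₃, (R−Rᵀ)₂₁) / (2 sinθ) = (-0.885218, +0.363413, -0.290379)
rvec = θ·k = (-0.666240, +0.273515, -0.218548)

rvec=(-0.6662, 0.2735, -0.2185) tvec=(0.0101, -0.1513, 1.4622)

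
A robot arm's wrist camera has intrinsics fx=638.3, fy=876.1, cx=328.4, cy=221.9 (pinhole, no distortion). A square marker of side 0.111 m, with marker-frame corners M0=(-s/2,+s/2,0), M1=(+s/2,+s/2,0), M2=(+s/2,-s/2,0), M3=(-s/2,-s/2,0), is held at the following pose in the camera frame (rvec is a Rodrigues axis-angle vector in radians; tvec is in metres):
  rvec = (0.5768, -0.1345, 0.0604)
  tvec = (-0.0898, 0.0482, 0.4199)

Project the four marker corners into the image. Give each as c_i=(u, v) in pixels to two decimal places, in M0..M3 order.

Intrinsics K: fx=638.3, fy=876.1, cx=328.4, cy=221.9
Marker side s = 0.111 m; corners in marker frame (Z=0):
  M0 = (-0.0555, +0.0555, 0)
  M1 = (+0.0555, +0.0555, 0)
  M2 = (+0.0555, -0.0555, 0)
  M3 = (-0.0555, -0.0555, 0)
rvec = (0.5768, -0.1345, 0.0604), |rvec| = θ = 0.59535 rad = 34.111°
Rodrigues: sinθ=0.56080, 1−cosθ=0.17205; R = I + sinθ·[k]× + (1−cosθ)·[k]×²:
    [+0.98945 -0.09455 -0.10978]
    [+0.01924 +0.83674 -0.54727]
    [+0.14361 +0.53938 +0.82973]
t = (-0.0898, 0.0482, 0.4199) m
M0: Pc = R·M0+t = (-0.14996, +0.09357, +0.44187); u = 638.3·(-0.14996)/0.44187 + 328.4 = 111.7713, v = 876.1·(+0.09357)/0.44187 + 221.9 = 407.4263
M1: Pc = R·M1+t = (-0.04013, +0.09571, +0.45781); u = 638.3·(-0.04013)/0.45781 + 328.4 = 272.4438, v = 876.1·(+0.09571)/0.45781 + 221.9 = 405.0529
M2: Pc = R·M2+t = (-0.02964, +0.00283, +0.39793); u = 638.3·(-0.02964)/0.39793 + 328.4 = 280.8597, v = 876.1·(+0.00283)/0.39793 + 221.9 = 228.1280
M3: Pc = R·M3+t = (-0.13947, +0.00069, +0.38199); u = 638.3·(-0.13947)/0.38199 + 328.4 = 95.3556, v = 876.1·(+0.00069)/0.38199 + 221.9 = 223.4905

c0=(111.77, 407.43) c1=(272.44, 405.05) c2=(280.86, 228.13) c3=(95.36, 223.49)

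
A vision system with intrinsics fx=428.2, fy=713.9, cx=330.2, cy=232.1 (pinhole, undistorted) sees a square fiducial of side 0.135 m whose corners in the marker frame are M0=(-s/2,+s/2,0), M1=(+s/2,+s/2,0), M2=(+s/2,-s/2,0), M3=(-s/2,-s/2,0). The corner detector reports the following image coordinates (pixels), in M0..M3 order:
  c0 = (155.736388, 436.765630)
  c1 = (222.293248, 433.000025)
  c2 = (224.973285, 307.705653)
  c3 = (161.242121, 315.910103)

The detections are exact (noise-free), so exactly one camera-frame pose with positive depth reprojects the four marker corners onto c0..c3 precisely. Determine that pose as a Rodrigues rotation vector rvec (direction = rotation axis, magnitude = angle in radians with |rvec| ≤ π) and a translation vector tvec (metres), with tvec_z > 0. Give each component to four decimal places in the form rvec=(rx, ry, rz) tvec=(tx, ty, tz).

Intrinsics K: fx=428.2, fy=713.9, cx=330.2, cy=232.1
Marker side s = 0.135 m; corners in marker frame (Z=0):
  M0 = (-0.0675, +0.0675, 0)
  M1 = (+0.0675, +0.0675, 0)
  M2 = (+0.0675, -0.0675, 0)
  M3 = (-0.0675, -0.0675, 0)
Detected image corners:
  c0 = (155.736388, 436.765630) px
  c1 = (222.293248, 433.000025) px
  c2 = (224.973285, 307.705653) px
  c3 = (161.242121, 315.910103) px
Planar DLT: solve 8×8 A·h = b for H (H[2,2]=1):
  H  [+428.11445 -95.31186 +190.48447]
  H  [-150.60868 +784.74045 +371.99399]
  H  [-0.28365 -0.33913 +1.00000]
B = K⁻¹H; ‖b₁‖=1.256732, ‖b₂‖=1.256732; λ = 2/(‖b₁‖+‖b₂‖) = 0.795714, sign → tz>0 ⇒ λ=+0.795714
r₁ = λ·B[:,0] = (+0.96960,-0.09449,-0.22570); r₂ = λ·B[:,1] = (+0.03097,+0.96240,-0.26985)
r₃ = r₁×r₂ = (+0.24272,+0.25465,+0.93608); SVD([r₁ r₂ r₃]) → R = UVᵀ:
  R  [+0.96960 +0.03097 +0.24272]
  R  [-0.09449 +0.96240 +0.25465]
  R  [-0.22570 -0.26985 +0.93608]
t = (-0.25963, +0.15593, +0.79571) m
tr R = 2.868085; θ = arccos((tr R − 1)/2) = 0.365228 rad = 20.926°
axis k = ((R−Rᵀ)₃₂, (R−Rᵀ)₁₃, (R−Rᵀ)₂₁) / (2 sinθ) = (-0.734263, +0.655751, -0.175637)
rvec = θ·k = (-0.268173, +0.239498, -0.064148)

rvec=(-0.2682, 0.2395, -0.0641) tvec=(-0.2596, 0.1559, 0.7957)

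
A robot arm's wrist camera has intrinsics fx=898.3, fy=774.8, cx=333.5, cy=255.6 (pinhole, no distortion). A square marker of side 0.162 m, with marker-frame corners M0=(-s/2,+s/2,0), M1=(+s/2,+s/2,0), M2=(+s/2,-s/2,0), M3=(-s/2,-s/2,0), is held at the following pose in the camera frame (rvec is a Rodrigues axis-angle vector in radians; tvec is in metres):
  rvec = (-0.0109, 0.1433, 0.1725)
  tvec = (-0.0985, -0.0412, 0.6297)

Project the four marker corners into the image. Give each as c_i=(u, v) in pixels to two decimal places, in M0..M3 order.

c0=(65.46, 285.56) c1=(284.90, 321.25) c2=(325.35, 121.20) c3=(104.35, 92.72)

Intrinsics K: fx=898.3, fy=774.8, cx=333.5, cy=255.6
Marker side s = 0.162 m; corners in marker frame (Z=0):
  M0 = (-0.0810, +0.0810, 0)
  M1 = (+0.0810, +0.0810, 0)
  M2 = (+0.0810, -0.0810, 0)
  M3 = (-0.0810, -0.0810, 0)
rvec = (-0.0109, 0.1433, 0.1725), |rvec| = θ = 0.22452 rad = 12.864°
Rodrigues: sinθ=0.22264, 1−cosθ=0.02510; R = I + sinθ·[k]× + (1−cosθ)·[k]×²:
    [+0.97496 -0.17183 +0.14116]
    [+0.17028 +0.98513 +0.02312]
    [-0.14304 +0.00150 +0.98972]
t = (-0.0985, -0.0412, 0.6297) m
M0: Pc = R·M0+t = (-0.19139, +0.02480, +0.64141); u = 898.3·(-0.19139)/0.64141 + 333.5 = 65.4554, v = 774.8·(+0.02480)/0.64141 + 255.6 = 285.5609
M1: Pc = R·M1+t = (-0.03345, +0.05239, +0.61824); u = 898.3·(-0.03345)/0.61824 + 333.5 = 284.9018, v = 774.8·(+0.05239)/0.61824 + 255.6 = 321.2544
M2: Pc = R·M2+t = (-0.00561, -0.10720, +0.61799); u = 898.3·(-0.00561)/0.61799 + 333.5 = 325.3456, v = 774.8·(-0.10720)/0.61799 + 255.6 = 121.1960
M3: Pc = R·M3+t = (-0.16355, -0.13479, +0.64116); u = 898.3·(-0.16355)/0.64116 + 333.5 = 104.3544, v = 774.8·(-0.13479)/0.64116 + 255.6 = 92.7192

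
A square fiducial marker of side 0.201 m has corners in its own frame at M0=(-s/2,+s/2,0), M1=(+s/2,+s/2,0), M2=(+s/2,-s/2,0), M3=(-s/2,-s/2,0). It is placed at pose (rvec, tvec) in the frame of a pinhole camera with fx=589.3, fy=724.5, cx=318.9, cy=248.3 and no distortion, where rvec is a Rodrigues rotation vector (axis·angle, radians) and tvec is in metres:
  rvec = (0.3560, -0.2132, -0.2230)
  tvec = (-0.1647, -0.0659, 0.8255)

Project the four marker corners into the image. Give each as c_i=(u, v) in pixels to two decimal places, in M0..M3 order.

Intrinsics K: fx=589.3, fy=724.5, cx=318.9, cy=248.3
Marker side s = 0.201 m; corners in marker frame (Z=0):
  M0 = (-0.1005, +0.1005, 0)
  M1 = (+0.1005, +0.1005, 0)
  M2 = (+0.1005, -0.1005, 0)
  M3 = (-0.1005, -0.1005, 0)
rvec = (0.3560, -0.2132, -0.2230), |rvec| = θ = 0.47108 rad = 26.991°
Rodrigues: sinθ=0.45385, 1−cosθ=0.10892; R = I + sinθ·[k]× + (1−cosθ)·[k]×²:
    [+0.95328 +0.17759 -0.24437]
    [-0.25210 +0.91339 -0.31964]
    [+0.16644 +0.36631 +0.91549]
t = (-0.1647, -0.0659, 0.8255) m
M0: Pc = R·M0+t = (-0.24266, +0.05123, +0.84559); u = 589.3·(-0.24266)/0.84559 + 318.9 = 149.7895, v = 724.5·(+0.05123)/0.84559 + 248.3 = 292.1948
M1: Pc = R·M1+t = (-0.05105, +0.00056, +0.87904); u = 589.3·(-0.05105)/0.87904 + 318.9 = 284.6784, v = 724.5·(+0.00056)/0.87904 + 248.3 = 248.7614
M2: Pc = R·M2+t = (-0.08674, -0.18303, +0.80541); u = 589.3·(-0.08674)/0.80541 + 318.9 = 255.4324, v = 724.5·(-0.18303)/0.80541 + 248.3 = 83.6564
M3: Pc = R·M3+t = (-0.27835, -0.13236, +0.77196); u = 589.3·(-0.27835)/0.77196 + 318.9 = 106.4104, v = 724.5·(-0.13236)/0.77196 + 248.3 = 124.0775

c0=(149.79, 292.19) c1=(284.68, 248.76) c2=(255.43, 83.66) c3=(106.41, 124.08)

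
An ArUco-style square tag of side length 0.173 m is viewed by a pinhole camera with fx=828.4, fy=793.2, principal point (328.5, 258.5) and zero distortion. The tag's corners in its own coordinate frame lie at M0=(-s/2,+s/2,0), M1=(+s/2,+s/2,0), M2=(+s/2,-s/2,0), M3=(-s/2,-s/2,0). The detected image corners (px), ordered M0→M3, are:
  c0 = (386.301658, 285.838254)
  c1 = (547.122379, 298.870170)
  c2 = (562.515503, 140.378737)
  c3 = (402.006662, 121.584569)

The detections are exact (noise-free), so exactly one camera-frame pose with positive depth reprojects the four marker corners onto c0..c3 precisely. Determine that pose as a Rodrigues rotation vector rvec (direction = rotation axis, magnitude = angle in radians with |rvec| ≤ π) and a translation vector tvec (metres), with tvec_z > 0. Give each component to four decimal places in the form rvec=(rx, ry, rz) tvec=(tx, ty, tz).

rvec=(0.0153, -0.1746, 0.0899) tvec=(0.1508, -0.0498, 0.8475)

Intrinsics K: fx=828.4, fy=793.2, cx=328.5, cy=258.5
Marker side s = 0.173 m; corners in marker frame (Z=0):
  M0 = (-0.0865, +0.0865, 0)
  M1 = (+0.0865, +0.0865, 0)
  M2 = (+0.0865, -0.0865, 0)
  M3 = (-0.0865, -0.0865, 0)
Detected image corners:
  c0 = (386.301658, 285.838254) px
  c1 = (547.122379, 298.870170) px
  c2 = (562.515503, 140.378737) px
  c3 = (402.006662, 121.584569) px
Planar DLT: solve 8×8 A·h = b for H (H[2,2]=1):
  H  [+1026.22862 -85.74815 +475.90902]
  H  [+135.47834 +934.32886 +211.86992]
  H  [+0.20555 +0.00867 +1.00000]
B = K⁻¹H; ‖b₁‖=1.179986, ‖b₂‖=1.179986; λ = 2/(‖b₁‖+‖b₂‖) = 0.847468, sign → tz>0 ⇒ λ=+0.847468
r₁ = λ·B[:,0] = (+0.98077,+0.08798,+0.17420); r₂ = λ·B[:,1] = (-0.09064,+0.99586,+0.00735)
r₃ = r₁×r₂ = (-0.17283,-0.02300,+0.98468); SVD([r₁ r₂ r₃]) → R = UVᵀ:
  R  [+0.98077 -0.09064 -0.17283]
  R  [+0.08798 +0.99586 -0.02300]
  R  [+0.17420 +0.00735 +0.98468]
t = (+0.15080, -0.04982, +0.84747) m
tr R = 2.961314; θ = arccos((tr R − 1)/2) = 0.197007 rad = 11.288°
axis k = ((R−Rᵀ)₃₂, (R−Rᵀ)₁₃, (R−Rᵀ)₂₁) / (2 sinθ) = (+0.077518, -0.886461, +0.456266)
rvec = θ·k = (+0.015271, -0.174639, +0.089887)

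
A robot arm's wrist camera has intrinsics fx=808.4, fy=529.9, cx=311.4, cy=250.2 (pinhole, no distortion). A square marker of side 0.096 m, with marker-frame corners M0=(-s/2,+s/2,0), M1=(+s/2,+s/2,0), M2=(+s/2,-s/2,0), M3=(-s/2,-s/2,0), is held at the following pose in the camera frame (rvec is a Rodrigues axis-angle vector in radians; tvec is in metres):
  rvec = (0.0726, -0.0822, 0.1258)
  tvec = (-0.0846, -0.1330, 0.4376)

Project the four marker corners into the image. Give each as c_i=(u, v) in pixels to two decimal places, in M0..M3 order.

c0=(55.53, 139.32) c1=(232.74, 155.36) c2=(254.28, 39.19) c3=(74.82, 20.67)

Intrinsics K: fx=808.4, fy=529.9, cx=311.4, cy=250.2
Marker side s = 0.096 m; corners in marker frame (Z=0):
  M0 = (-0.0480, +0.0480, 0)
  M1 = (+0.0480, +0.0480, 0)
  M2 = (+0.0480, -0.0480, 0)
  M3 = (-0.0480, -0.0480, 0)
rvec = (0.0726, -0.0822, 0.1258), |rvec| = θ = 0.16689 rad = 9.562°
Rodrigues: sinθ=0.16612, 1−cosθ=0.01389; R = I + sinθ·[k]× + (1−cosθ)·[k]×²:
    [+0.98873 -0.12819 -0.07726]
    [+0.12224 +0.98948 -0.07742]
    [+0.08637 +0.06711 +0.99400]
t = (-0.0846, -0.1330, 0.4376) m
M0: Pc = R·M0+t = (-0.13821, -0.09137, +0.43668); u = 808.4·(-0.13821)/0.43668 + 311.4 = 55.5323, v = 529.9·(-0.09137)/0.43668 + 250.2 = 139.3204
M1: Pc = R·M1+t = (-0.04329, -0.07964, +0.44497); u = 808.4·(-0.04329)/0.44497 + 311.4 = 232.7450, v = 529.9·(-0.07964)/0.44497 + 250.2 = 155.3616
M2: Pc = R·M2+t = (-0.03099, -0.17463, +0.43852); u = 808.4·(-0.03099)/0.43852 + 311.4 = 254.2762, v = 529.9·(-0.17463)/0.43852 + 250.2 = 39.1857
M3: Pc = R·M3+t = (-0.12591, -0.18636, +0.43023); u = 808.4·(-0.12591)/0.43023 + 311.4 = 74.8249, v = 529.9·(-0.18636)/0.43023 + 250.2 = 20.6652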